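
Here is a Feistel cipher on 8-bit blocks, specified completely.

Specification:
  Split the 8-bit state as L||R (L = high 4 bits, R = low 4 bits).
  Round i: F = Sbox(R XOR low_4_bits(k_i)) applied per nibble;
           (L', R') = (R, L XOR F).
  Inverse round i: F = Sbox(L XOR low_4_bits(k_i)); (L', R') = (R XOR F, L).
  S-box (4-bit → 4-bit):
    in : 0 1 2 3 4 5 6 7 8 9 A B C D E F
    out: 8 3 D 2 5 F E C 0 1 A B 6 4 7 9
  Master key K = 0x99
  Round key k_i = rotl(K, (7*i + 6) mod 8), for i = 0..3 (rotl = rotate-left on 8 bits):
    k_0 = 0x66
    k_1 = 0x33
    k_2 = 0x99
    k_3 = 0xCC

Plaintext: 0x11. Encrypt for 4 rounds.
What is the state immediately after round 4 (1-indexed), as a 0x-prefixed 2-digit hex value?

s_0 = plaintext = 0x11
s_1 = Round(s_0, k_0) = 0x1D
s_2 = Round(s_1, k_1) = 0xD6
s_3 = Round(s_2, k_2) = 0x64
s_4 = Round(s_3, k_3) = 0x46

0x46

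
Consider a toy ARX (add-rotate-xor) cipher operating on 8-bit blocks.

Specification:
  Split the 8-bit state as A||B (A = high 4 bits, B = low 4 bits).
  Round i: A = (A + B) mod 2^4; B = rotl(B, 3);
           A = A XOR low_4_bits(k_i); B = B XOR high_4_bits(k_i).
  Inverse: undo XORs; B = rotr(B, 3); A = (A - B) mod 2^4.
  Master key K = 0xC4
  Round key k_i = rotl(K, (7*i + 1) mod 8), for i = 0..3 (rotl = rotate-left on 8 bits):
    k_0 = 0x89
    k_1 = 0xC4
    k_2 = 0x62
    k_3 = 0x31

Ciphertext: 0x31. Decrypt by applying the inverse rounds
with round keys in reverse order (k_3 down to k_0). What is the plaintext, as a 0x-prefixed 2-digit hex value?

0xF3

s_0 = ciphertext = 0x31
s_1 = InvRound(s_0, k_3) = 0xE4
s_2 = InvRound(s_1, k_2) = 0x84
s_3 = InvRound(s_2, k_1) = 0xB1
s_4 = InvRound(s_3, k_0) = 0xF3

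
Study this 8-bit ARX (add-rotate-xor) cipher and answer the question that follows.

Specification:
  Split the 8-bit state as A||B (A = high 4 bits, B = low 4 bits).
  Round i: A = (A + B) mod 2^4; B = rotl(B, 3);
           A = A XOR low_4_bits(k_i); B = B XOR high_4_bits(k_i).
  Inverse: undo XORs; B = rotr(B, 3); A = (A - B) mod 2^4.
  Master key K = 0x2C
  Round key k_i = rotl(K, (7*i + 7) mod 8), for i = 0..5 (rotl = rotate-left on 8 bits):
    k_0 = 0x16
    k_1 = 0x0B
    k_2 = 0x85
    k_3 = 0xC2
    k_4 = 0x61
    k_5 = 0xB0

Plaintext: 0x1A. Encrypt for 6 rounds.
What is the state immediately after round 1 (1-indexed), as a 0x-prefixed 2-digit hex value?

0xD4

s_0 = plaintext = 0x1A
s_1 = Round(s_0, k_0) = 0xD4
s_2 = Round(s_1, k_1) = 0xA2
s_3 = Round(s_2, k_2) = 0x99
s_4 = Round(s_3, k_3) = 0x00
s_5 = Round(s_4, k_4) = 0x16
s_6 = Round(s_5, k_5) = 0x78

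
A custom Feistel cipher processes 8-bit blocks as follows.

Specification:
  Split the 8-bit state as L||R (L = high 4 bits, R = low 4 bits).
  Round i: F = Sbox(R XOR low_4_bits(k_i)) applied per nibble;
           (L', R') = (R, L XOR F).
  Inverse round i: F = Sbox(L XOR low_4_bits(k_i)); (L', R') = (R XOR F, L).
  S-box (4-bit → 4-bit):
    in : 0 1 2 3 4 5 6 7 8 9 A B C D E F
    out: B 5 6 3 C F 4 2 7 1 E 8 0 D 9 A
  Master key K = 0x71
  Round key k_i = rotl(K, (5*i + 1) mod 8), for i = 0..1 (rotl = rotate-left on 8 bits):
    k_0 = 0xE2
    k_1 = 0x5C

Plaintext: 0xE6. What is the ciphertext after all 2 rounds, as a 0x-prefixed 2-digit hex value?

0x2F

s_0 = plaintext = 0xE6
s_1 = Round(s_0, k_0) = 0x62
s_2 = Round(s_1, k_1) = 0x2F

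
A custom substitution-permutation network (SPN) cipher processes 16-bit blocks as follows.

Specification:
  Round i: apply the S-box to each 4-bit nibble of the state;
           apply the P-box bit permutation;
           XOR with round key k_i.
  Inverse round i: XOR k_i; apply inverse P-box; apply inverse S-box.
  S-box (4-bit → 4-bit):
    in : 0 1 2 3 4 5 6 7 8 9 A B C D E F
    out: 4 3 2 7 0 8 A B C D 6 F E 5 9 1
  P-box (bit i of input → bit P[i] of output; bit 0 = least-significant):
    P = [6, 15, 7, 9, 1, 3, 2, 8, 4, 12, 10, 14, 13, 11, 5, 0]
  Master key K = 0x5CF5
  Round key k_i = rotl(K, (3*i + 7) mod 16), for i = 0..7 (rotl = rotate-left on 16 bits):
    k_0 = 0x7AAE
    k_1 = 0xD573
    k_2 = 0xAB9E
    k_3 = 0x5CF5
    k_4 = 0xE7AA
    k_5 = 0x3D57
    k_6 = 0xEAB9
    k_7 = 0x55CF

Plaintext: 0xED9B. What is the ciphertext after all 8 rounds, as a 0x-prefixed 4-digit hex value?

0xA795

s_0 = plaintext = 0xED9B
s_1 = Round(s_0, k_0) = 0xDD79
s_2 = Round(s_1, k_1) = 0xF289
s_3 = Round(s_2, k_2) = 0x985A
s_4 = Round(s_3, k_3) = 0xB954
s_5 = Round(s_4, k_4) = 0x8A9B
s_6 = Round(s_5, k_5) = 0xAAB0
s_7 = Round(s_6, k_6) = 0xF717
s_8 = Round(s_7, k_7) = 0xA795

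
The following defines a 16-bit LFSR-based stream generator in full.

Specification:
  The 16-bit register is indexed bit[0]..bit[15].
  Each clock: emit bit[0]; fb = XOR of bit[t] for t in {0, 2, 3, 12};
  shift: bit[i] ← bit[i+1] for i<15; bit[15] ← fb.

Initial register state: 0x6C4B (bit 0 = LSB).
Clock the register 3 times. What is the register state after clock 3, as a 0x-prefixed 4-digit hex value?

0xCD89

reg_0 = 0x6C4B
clock 1: out=1, reg = 0x3625
clock 2: out=1, reg = 0x9B12
clock 3: out=0, reg = 0xCD89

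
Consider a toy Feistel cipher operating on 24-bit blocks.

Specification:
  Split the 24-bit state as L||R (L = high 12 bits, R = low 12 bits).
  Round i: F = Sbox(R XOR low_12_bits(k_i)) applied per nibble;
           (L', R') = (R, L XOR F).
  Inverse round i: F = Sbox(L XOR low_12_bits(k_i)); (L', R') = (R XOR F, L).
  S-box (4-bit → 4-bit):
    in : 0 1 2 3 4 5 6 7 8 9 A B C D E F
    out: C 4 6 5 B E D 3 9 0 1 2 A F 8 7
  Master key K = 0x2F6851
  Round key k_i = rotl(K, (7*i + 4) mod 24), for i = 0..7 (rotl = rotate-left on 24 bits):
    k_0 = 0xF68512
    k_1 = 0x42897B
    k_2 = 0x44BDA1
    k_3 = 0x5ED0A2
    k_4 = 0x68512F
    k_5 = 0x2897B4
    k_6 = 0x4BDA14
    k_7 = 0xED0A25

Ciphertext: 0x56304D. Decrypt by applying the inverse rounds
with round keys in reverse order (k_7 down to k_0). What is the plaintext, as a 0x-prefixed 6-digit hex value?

s_0 = ciphertext = 0x56304D
s_1 = InvRound(s_0, k_7) = 0x7F0563
s_2 = InvRound(s_1, k_6) = 0xAE87F0
s_3 = InvRound(s_2, k_5) = 0x81AAE8
s_4 = InvRound(s_3, k_4) = 0xAB681A
s_5 = InvRound(s_4, k_3) = 0x951AB6
s_6 = InvRound(s_5, k_2) = 0x1CA951
s_7 = InvRound(s_6, k_1) = 0x0751CA
s_8 = InvRound(s_7, k_0) = 0xF19075

0xF19075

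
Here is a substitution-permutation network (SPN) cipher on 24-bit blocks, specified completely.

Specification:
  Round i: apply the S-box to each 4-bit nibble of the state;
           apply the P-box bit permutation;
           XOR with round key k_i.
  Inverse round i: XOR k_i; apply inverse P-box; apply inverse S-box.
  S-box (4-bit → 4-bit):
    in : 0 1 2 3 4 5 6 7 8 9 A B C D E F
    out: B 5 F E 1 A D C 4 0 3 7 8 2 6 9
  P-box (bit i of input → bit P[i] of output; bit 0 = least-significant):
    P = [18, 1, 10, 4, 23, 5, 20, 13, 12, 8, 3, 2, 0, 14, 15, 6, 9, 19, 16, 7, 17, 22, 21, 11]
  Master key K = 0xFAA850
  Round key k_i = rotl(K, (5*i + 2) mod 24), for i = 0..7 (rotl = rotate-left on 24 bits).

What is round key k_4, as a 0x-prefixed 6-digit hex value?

K = 0xFAA850
k_0 = rotl(K, (5*0+2) mod 24) = rotl(K, 2) = 0xEAA143
k_1 = rotl(K, (5*1+2) mod 24) = rotl(K, 7) = 0x54287D
k_2 = rotl(K, (5*2+2) mod 24) = rotl(K, 12) = 0x850FAA
k_3 = rotl(K, (5*3+2) mod 24) = rotl(K, 17) = 0xA1F550
k_4 = rotl(K, (5*4+2) mod 24) = rotl(K, 22) = 0x3EAA14

0x3EAA14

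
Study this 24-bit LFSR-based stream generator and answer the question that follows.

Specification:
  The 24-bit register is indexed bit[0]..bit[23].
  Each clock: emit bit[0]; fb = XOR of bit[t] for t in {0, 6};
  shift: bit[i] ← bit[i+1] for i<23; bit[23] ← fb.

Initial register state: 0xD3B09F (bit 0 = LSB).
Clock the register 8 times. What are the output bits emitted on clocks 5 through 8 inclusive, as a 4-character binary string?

1001

reg_0 = 0xD3B09F
clock 1: out=1, reg = 0xE9D84F
clock 2: out=1, reg = 0x74EC27
clock 3: out=1, reg = 0xBA7613
clock 4: out=1, reg = 0xDD3B09
clock 5: out=1, reg = 0xEE9D84
clock 6: out=0, reg = 0x774EC2
clock 7: out=0, reg = 0xBBA761
clock 8: out=1, reg = 0x5DD3B0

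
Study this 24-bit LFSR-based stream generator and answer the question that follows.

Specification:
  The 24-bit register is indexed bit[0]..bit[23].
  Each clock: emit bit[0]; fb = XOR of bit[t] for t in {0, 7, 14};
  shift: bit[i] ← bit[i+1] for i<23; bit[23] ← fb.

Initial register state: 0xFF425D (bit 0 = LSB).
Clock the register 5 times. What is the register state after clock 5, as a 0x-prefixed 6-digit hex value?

0x27FA12

reg_0 = 0xFF425D
clock 1: out=1, reg = 0x7FA12E
clock 2: out=0, reg = 0x3FD097
clock 3: out=1, reg = 0x9FE84B
clock 4: out=1, reg = 0x4FF425
clock 5: out=1, reg = 0x27FA12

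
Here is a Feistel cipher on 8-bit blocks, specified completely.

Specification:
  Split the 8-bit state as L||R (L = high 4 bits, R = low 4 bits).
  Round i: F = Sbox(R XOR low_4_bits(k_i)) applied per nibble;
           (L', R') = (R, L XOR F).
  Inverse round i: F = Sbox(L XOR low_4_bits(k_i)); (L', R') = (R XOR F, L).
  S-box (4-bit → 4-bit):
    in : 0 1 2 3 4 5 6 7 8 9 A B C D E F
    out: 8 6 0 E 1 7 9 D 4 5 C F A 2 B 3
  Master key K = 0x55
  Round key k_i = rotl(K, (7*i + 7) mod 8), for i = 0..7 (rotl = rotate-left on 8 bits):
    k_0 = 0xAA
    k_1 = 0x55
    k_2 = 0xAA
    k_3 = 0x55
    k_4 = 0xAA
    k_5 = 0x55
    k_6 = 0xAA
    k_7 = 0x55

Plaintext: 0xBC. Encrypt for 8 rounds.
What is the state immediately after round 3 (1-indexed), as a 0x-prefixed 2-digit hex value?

0x1D

s_0 = plaintext = 0xBC
s_1 = Round(s_0, k_0) = 0xC2
s_2 = Round(s_1, k_1) = 0x21
s_3 = Round(s_2, k_2) = 0x1D
s_4 = Round(s_3, k_3) = 0xD5
s_5 = Round(s_4, k_4) = 0x5E
s_6 = Round(s_5, k_5) = 0xEA
s_7 = Round(s_6, k_6) = 0xA6
s_8 = Round(s_7, k_7) = 0x64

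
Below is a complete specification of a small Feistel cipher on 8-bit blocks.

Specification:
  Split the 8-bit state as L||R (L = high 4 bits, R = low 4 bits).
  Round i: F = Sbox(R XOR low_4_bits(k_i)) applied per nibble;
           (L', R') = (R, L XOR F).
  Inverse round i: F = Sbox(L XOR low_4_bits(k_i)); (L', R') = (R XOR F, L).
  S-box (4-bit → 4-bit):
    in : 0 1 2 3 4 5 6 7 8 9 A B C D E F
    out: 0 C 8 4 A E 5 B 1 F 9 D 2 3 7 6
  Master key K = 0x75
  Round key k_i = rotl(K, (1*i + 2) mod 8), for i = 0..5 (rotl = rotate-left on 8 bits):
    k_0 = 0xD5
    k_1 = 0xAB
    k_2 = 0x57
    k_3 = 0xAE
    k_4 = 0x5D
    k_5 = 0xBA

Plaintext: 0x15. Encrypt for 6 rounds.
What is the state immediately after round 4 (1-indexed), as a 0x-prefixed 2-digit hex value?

s_0 = plaintext = 0x15
s_1 = Round(s_0, k_0) = 0x51
s_2 = Round(s_1, k_1) = 0x1C
s_3 = Round(s_2, k_2) = 0xCC
s_4 = Round(s_3, k_3) = 0xC4
s_5 = Round(s_4, k_4) = 0x43
s_6 = Round(s_5, k_5) = 0x3B

0xC4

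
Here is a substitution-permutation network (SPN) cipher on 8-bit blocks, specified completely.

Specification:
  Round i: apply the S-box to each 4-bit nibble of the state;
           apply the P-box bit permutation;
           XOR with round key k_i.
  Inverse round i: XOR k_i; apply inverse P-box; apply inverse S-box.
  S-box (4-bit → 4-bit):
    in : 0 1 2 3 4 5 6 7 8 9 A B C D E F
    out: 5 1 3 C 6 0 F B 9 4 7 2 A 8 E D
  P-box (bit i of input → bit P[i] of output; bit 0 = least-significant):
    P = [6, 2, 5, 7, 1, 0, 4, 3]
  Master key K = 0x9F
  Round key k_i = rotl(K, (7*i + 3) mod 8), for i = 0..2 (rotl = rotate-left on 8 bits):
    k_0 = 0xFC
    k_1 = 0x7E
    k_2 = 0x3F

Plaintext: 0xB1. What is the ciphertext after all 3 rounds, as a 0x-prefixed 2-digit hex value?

0xC5

s_0 = plaintext = 0xB1
s_1 = Round(s_0, k_0) = 0xBD
s_2 = Round(s_1, k_1) = 0xFF
s_3 = Round(s_2, k_2) = 0xC5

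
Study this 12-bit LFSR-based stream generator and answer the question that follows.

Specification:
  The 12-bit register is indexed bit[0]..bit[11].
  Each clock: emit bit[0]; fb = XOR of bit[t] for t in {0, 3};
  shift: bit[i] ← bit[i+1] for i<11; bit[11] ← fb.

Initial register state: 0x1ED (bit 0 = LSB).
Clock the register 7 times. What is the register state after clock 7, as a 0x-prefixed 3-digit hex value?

reg_0 = 0x1ED
clock 1: out=1, reg = 0x0F6
clock 2: out=0, reg = 0x07B
clock 3: out=1, reg = 0x03D
clock 4: out=1, reg = 0x01E
clock 5: out=0, reg = 0x80F
clock 6: out=1, reg = 0x407
clock 7: out=1, reg = 0xA03

0xA03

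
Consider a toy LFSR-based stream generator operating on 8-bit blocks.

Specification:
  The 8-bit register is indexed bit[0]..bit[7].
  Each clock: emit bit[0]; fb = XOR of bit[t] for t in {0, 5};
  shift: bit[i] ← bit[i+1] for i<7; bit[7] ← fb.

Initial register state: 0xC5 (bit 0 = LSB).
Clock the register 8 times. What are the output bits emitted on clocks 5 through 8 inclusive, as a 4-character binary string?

reg_0 = 0xC5
clock 1: out=1, reg = 0xE2
clock 2: out=0, reg = 0xF1
clock 3: out=1, reg = 0x78
clock 4: out=0, reg = 0xBC
clock 5: out=0, reg = 0xDE
clock 6: out=0, reg = 0x6F
clock 7: out=1, reg = 0x37
clock 8: out=1, reg = 0x1B

0011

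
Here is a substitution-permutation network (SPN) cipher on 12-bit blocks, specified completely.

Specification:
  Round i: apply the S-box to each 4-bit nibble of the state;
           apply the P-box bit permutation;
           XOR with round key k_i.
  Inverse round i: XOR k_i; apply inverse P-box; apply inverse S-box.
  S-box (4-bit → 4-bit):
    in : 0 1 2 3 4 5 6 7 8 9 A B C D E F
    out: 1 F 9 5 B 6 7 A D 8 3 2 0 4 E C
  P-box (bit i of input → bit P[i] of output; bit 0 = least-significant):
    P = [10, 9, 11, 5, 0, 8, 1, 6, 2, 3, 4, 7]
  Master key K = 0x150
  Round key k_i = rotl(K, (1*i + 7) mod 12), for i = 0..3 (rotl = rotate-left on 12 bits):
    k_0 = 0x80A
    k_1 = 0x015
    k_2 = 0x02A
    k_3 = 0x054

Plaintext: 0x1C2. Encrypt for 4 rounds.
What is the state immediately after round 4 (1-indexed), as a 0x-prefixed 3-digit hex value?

0x03E

s_0 = plaintext = 0x1C2
s_1 = Round(s_0, k_0) = 0xCB6
s_2 = Round(s_1, k_1) = 0xF15
s_3 = Round(s_2, k_2) = 0xBF9
s_4 = Round(s_3, k_3) = 0x03E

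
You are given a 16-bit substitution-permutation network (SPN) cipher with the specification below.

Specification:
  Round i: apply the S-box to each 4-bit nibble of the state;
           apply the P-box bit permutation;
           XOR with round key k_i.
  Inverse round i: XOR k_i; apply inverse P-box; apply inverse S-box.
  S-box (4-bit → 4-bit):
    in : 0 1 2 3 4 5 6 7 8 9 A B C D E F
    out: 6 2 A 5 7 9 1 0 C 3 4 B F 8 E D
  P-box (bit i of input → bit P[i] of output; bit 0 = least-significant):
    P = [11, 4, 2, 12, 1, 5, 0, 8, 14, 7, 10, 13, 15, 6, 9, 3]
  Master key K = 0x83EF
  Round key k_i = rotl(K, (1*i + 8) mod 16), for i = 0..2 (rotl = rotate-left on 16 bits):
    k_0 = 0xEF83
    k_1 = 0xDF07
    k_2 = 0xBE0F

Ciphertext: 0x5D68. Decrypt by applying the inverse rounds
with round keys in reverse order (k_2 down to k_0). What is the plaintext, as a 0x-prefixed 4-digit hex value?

0x8813

s_0 = ciphertext = 0x5D68
s_1 = InvRound(s_0, k_2) = 0x45CA
s_2 = InvRound(s_1, k_1) = 0xC1AF
s_3 = InvRound(s_2, k_0) = 0x8813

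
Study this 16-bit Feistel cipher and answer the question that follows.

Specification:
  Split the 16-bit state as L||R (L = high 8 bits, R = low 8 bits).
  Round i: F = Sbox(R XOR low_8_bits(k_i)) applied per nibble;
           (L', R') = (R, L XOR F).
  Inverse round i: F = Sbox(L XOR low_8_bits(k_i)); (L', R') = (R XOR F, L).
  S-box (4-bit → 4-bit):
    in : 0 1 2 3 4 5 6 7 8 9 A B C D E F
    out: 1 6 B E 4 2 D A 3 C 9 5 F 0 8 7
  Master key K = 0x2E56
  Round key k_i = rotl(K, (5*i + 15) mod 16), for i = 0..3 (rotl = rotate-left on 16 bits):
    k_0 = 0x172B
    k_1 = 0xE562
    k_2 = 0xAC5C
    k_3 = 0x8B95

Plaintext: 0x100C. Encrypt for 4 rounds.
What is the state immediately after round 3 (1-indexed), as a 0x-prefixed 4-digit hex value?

0xFF34

s_0 = plaintext = 0x100C
s_1 = Round(s_0, k_0) = 0x0CAA
s_2 = Round(s_1, k_1) = 0xAAFF
s_3 = Round(s_2, k_2) = 0xFF34
s_4 = Round(s_3, k_3) = 0x3469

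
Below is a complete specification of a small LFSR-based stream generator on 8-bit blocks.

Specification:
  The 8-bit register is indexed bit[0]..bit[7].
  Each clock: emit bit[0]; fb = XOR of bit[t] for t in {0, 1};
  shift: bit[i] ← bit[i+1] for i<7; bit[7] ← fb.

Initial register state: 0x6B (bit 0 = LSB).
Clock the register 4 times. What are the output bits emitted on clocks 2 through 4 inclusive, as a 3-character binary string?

101

reg_0 = 0x6B
clock 1: out=1, reg = 0x35
clock 2: out=1, reg = 0x9A
clock 3: out=0, reg = 0xCD
clock 4: out=1, reg = 0xE6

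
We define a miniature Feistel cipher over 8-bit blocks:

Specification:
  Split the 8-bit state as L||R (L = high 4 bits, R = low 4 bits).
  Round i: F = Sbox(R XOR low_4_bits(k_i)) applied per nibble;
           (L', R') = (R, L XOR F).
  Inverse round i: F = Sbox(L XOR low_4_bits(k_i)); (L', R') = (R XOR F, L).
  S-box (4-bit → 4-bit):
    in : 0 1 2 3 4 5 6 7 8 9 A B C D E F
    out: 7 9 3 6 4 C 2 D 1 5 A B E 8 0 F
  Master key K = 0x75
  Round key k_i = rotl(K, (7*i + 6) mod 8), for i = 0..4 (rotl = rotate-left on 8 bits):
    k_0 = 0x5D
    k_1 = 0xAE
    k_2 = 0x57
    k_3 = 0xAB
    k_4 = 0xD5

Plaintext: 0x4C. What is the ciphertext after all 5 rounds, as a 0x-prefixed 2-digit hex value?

s_0 = plaintext = 0x4C
s_1 = Round(s_0, k_0) = 0xCD
s_2 = Round(s_1, k_1) = 0xDA
s_3 = Round(s_2, k_2) = 0xA5
s_4 = Round(s_3, k_3) = 0x5A
s_5 = Round(s_4, k_4) = 0xAA

0xAA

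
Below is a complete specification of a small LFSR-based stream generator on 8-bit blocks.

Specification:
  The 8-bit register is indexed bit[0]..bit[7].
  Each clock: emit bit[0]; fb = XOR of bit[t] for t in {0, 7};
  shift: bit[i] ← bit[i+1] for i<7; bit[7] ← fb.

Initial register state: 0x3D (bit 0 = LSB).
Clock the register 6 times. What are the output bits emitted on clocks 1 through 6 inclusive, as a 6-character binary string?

101111

reg_0 = 0x3D
clock 1: out=1, reg = 0x9E
clock 2: out=0, reg = 0xCF
clock 3: out=1, reg = 0x67
clock 4: out=1, reg = 0xB3
clock 5: out=1, reg = 0x59
clock 6: out=1, reg = 0xAC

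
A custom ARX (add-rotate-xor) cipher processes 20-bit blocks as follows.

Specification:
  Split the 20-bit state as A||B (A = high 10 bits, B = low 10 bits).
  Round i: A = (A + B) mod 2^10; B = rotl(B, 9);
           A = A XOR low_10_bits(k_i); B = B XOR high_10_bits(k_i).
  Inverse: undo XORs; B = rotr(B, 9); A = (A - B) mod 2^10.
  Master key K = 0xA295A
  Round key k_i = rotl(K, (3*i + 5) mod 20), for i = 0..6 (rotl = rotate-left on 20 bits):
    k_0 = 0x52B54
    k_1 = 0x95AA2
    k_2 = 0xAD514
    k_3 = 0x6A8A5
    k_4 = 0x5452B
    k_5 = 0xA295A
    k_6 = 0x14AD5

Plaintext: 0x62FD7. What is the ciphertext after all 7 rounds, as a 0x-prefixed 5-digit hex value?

s_0 = plaintext = 0x62FD7
s_1 = Round(s_0, k_0) = 0x8DAA1
s_2 = Round(s_1, k_1) = 0x9D506
s_3 = Round(s_2, k_2) = 0x9BE36
s_4 = Round(s_3, k_3) = 0x000B1
s_5 = Round(s_4, k_4) = 0x66B09
s_6 = Round(s_5, k_5) = 0x7E50E
s_7 = Round(s_6, k_6) = 0x748D5

0x748D5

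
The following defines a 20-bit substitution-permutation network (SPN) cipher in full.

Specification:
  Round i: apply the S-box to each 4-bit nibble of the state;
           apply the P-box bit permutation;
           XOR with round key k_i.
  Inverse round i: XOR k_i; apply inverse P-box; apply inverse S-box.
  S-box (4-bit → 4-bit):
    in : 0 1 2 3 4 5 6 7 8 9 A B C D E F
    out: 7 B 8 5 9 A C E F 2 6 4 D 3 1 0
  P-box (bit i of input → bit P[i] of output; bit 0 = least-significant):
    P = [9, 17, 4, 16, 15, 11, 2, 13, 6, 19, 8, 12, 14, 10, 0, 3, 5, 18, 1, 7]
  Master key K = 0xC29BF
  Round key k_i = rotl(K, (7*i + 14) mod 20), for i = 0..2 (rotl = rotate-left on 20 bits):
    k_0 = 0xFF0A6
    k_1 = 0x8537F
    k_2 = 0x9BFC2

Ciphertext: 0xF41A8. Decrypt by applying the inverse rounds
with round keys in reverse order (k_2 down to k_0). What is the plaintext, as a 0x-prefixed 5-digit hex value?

0x92D2B

s_0 = ciphertext = 0xF41A8
s_1 = InvRound(s_0, k_2) = 0x0141D
s_2 = InvRound(s_1, k_1) = 0x3D0FE
s_3 = InvRound(s_2, k_0) = 0x92D2B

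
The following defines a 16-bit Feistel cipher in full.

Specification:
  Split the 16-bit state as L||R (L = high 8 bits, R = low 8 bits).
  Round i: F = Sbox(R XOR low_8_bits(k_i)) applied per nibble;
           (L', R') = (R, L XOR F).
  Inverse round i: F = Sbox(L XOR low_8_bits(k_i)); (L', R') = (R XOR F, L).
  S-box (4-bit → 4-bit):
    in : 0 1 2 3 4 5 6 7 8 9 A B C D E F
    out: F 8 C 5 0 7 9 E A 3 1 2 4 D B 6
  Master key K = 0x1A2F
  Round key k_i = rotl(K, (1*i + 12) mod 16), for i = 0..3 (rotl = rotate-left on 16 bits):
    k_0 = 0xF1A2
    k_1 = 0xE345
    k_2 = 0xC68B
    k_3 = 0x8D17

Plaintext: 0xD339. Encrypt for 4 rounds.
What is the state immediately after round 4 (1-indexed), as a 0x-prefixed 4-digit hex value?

s_0 = plaintext = 0xD339
s_1 = Round(s_0, k_0) = 0x39E1
s_2 = Round(s_1, k_1) = 0xE129
s_3 = Round(s_2, k_2) = 0x29FD
s_4 = Round(s_3, k_3) = 0xFD98

0xFD98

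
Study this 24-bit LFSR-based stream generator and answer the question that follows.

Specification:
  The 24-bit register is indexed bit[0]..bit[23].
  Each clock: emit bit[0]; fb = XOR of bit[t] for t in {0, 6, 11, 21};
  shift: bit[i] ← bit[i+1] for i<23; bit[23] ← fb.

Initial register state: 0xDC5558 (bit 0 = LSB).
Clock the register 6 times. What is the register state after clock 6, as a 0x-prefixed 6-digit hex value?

0x277155

reg_0 = 0xDC5558
clock 1: out=0, reg = 0xEE2AAC
clock 2: out=0, reg = 0x771556
clock 3: out=0, reg = 0x3B8AAB
clock 4: out=1, reg = 0x9DC555
clock 5: out=1, reg = 0x4EE2AA
clock 6: out=0, reg = 0x277155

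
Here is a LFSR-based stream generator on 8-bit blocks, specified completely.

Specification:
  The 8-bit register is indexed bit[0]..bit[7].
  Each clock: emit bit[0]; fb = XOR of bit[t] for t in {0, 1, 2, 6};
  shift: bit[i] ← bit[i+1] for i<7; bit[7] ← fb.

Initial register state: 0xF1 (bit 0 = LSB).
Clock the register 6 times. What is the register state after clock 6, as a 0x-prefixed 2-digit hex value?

reg_0 = 0xF1
clock 1: out=1, reg = 0x78
clock 2: out=0, reg = 0xBC
clock 3: out=0, reg = 0xDE
clock 4: out=0, reg = 0xEF
clock 5: out=1, reg = 0x77
clock 6: out=1, reg = 0x3B

0x3B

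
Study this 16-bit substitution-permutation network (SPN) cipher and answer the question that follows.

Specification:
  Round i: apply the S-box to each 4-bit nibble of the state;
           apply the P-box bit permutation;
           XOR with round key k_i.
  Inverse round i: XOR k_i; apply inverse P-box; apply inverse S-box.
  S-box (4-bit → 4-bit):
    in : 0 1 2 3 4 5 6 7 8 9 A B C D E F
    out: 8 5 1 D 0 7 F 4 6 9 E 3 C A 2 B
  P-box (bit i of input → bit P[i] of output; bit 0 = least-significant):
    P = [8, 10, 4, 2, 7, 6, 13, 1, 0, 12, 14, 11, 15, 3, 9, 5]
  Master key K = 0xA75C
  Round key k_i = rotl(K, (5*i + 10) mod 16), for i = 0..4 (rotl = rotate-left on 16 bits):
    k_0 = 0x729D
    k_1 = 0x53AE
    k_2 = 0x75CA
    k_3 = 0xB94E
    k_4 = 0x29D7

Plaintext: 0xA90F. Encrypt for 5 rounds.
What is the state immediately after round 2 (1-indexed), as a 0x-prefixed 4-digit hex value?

0x486E

s_0 = plaintext = 0xA90F
s_1 = Round(s_0, k_0) = 0x7DB2
s_2 = Round(s_1, k_1) = 0x486E
s_3 = Round(s_2, k_2) = 0x0108
s_4 = Round(s_3, k_3) = 0xFD7D
s_5 = Round(s_4, k_4) = 0x95FB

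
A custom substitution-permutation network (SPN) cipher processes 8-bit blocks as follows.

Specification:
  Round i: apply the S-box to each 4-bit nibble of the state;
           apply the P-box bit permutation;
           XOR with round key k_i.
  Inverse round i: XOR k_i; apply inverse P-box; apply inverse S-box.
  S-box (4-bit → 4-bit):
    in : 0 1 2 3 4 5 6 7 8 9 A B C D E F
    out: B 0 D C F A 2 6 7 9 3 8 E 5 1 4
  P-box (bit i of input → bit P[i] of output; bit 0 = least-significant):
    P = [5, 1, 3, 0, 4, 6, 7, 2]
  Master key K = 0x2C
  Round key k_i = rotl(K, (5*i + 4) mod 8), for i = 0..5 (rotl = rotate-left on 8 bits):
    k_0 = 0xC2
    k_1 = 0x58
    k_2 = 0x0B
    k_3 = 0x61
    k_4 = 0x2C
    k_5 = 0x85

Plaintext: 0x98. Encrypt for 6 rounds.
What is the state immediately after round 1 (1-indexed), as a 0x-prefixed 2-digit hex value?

s_0 = plaintext = 0x98
s_1 = Round(s_0, k_0) = 0xFC
s_2 = Round(s_1, k_1) = 0xD3
s_3 = Round(s_2, k_2) = 0x92
s_4 = Round(s_3, k_3) = 0x5C
s_5 = Round(s_4, k_4) = 0x63
s_6 = Round(s_5, k_5) = 0xCC

0xFC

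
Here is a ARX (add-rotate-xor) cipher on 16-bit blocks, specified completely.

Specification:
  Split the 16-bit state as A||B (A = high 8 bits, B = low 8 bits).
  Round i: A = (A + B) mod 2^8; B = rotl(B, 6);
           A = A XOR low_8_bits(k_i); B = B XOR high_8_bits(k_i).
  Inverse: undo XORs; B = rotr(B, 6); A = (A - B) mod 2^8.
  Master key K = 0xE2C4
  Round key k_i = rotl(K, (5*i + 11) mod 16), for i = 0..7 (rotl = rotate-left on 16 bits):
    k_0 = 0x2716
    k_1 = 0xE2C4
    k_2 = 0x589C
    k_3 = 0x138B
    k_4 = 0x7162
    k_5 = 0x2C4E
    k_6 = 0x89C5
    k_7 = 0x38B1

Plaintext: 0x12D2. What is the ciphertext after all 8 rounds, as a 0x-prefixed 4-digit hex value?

s_0 = plaintext = 0x12D2
s_1 = Round(s_0, k_0) = 0xF293
s_2 = Round(s_1, k_1) = 0x4106
s_3 = Round(s_2, k_2) = 0xDBD9
s_4 = Round(s_3, k_3) = 0x3F65
s_5 = Round(s_4, k_4) = 0xC628
s_6 = Round(s_5, k_5) = 0xA026
s_7 = Round(s_6, k_6) = 0x0300
s_8 = Round(s_7, k_7) = 0xB238

0xB238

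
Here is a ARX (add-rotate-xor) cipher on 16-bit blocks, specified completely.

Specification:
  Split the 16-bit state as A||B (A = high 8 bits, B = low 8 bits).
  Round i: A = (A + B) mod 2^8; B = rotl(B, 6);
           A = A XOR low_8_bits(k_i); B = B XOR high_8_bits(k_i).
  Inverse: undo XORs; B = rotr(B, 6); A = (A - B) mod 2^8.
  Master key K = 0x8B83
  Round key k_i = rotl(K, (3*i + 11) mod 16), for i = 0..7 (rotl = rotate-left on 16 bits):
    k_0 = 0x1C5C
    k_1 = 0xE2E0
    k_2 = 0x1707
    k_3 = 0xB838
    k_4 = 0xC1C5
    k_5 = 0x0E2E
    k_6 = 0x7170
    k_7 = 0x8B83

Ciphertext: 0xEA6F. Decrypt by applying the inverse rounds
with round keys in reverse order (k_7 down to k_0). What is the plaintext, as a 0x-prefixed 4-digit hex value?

s_0 = ciphertext = 0xEA6F
s_1 = InvRound(s_0, k_7) = 0xD693
s_2 = InvRound(s_1, k_6) = 0x1B8B
s_3 = InvRound(s_2, k_5) = 0x1F16
s_4 = InvRound(s_3, k_4) = 0x7B5F
s_5 = InvRound(s_4, k_3) = 0xA49F
s_6 = InvRound(s_5, k_2) = 0x8122
s_7 = InvRound(s_6, k_1) = 0x5E03
s_8 = InvRound(s_7, k_0) = 0x867C

0x867C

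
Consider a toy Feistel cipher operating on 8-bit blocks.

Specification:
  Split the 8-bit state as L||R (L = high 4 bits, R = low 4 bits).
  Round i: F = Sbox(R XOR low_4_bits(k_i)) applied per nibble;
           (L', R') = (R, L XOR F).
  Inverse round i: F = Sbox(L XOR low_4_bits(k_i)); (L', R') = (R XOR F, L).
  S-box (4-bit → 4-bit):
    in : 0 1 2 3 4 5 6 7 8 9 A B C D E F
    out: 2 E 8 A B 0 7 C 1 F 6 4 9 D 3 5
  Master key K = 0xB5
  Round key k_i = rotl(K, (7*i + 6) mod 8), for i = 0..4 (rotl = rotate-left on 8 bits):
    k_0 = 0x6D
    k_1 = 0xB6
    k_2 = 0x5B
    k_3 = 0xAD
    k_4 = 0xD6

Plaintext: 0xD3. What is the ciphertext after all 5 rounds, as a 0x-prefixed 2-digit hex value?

0xBC

s_0 = plaintext = 0xD3
s_1 = Round(s_0, k_0) = 0x3E
s_2 = Round(s_1, k_1) = 0xE2
s_3 = Round(s_2, k_2) = 0x21
s_4 = Round(s_3, k_3) = 0x1B
s_5 = Round(s_4, k_4) = 0xBC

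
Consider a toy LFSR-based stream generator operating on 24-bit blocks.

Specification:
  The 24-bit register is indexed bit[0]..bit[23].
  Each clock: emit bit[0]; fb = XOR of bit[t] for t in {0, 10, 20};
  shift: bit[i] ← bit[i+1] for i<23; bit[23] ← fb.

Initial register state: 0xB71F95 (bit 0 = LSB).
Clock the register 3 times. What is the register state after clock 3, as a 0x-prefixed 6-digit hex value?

0x36E3F2

reg_0 = 0xB71F95
clock 1: out=1, reg = 0xDB8FCA
clock 2: out=0, reg = 0x6DC7E5
clock 3: out=1, reg = 0x36E3F2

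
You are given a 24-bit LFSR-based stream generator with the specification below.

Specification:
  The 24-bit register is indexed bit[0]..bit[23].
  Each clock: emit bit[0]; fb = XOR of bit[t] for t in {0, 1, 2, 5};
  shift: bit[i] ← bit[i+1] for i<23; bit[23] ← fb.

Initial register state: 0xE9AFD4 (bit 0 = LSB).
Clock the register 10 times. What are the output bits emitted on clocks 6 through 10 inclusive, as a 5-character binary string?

reg_0 = 0xE9AFD4
clock 1: out=0, reg = 0xF4D7EA
clock 2: out=0, reg = 0x7A6BF5
clock 3: out=1, reg = 0xBD35FA
clock 4: out=0, reg = 0x5E9AFD
clock 5: out=1, reg = 0xAF4D7E
clock 6: out=0, reg = 0xD7A6BF
clock 7: out=1, reg = 0x6BD35F
clock 8: out=1, reg = 0xB5E9AF
clock 9: out=1, reg = 0x5AF4D7
clock 10: out=1, reg = 0xAD7A6B

01111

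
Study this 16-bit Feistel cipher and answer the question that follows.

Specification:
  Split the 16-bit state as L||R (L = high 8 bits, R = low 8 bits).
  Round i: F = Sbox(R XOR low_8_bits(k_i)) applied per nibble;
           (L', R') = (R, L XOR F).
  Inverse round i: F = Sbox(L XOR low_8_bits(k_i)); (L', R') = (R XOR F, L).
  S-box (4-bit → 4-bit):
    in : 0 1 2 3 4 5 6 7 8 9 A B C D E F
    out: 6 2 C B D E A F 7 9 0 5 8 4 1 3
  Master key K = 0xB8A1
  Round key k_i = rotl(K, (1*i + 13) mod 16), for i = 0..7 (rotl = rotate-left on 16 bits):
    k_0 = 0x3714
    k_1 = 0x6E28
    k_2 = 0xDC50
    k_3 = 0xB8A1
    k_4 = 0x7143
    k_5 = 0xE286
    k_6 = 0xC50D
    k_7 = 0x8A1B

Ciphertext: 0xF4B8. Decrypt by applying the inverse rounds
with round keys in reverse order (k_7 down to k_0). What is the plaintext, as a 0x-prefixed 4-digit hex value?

s_0 = ciphertext = 0xF4B8
s_1 = InvRound(s_0, k_7) = 0xABF4
s_2 = InvRound(s_1, k_6) = 0xFEAB
s_3 = InvRound(s_2, k_5) = 0x5CFE
s_4 = InvRound(s_3, k_4) = 0xDD5C
s_5 = InvRound(s_4, k_3) = 0xA4DD
s_6 = InvRound(s_5, k_2) = 0xE0A4
s_7 = InvRound(s_6, k_1) = 0x23E0
s_8 = InvRound(s_7, k_0) = 0x5F23

0x5F23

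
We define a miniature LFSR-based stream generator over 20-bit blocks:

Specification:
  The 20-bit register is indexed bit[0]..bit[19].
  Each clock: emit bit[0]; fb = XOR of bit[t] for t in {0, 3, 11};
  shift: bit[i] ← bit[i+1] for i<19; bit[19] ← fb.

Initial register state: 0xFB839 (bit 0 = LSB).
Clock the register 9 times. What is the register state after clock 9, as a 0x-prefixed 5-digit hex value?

reg_0 = 0xFB839
clock 1: out=1, reg = 0xFDC1C
clock 2: out=0, reg = 0x7EE0E
clock 3: out=0, reg = 0x3F707
clock 4: out=1, reg = 0x9FB83
clock 5: out=1, reg = 0x4FDC1
clock 6: out=1, reg = 0x27EE0
clock 7: out=0, reg = 0x93F70
clock 8: out=0, reg = 0xC9FB8
clock 9: out=0, reg = 0x64FDC

0x64FDC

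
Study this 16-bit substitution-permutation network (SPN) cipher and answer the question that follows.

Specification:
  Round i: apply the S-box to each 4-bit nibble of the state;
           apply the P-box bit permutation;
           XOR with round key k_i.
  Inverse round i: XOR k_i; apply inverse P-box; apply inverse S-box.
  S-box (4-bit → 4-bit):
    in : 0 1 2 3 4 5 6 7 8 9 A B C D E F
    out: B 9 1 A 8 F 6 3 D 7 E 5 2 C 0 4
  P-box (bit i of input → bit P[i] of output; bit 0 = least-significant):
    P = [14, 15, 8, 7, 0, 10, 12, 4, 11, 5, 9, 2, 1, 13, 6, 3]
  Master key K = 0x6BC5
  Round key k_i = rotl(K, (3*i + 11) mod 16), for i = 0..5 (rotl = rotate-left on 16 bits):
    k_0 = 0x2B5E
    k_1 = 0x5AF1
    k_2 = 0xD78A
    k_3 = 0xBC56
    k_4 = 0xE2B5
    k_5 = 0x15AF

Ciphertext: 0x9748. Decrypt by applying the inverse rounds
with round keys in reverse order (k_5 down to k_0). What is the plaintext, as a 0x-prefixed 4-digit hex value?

0xD9AA

s_0 = ciphertext = 0x9748
s_1 = InvRound(s_0, k_5) = 0xBA23
s_2 = InvRound(s_1, k_4) = 0x21D1
s_3 = InvRound(s_2, k_3) = 0x219A
s_4 = InvRound(s_3, k_2) = 0xCFA7
s_5 = InvRound(s_4, k_1) = 0xB4A6
s_6 = InvRound(s_5, k_0) = 0xD9AA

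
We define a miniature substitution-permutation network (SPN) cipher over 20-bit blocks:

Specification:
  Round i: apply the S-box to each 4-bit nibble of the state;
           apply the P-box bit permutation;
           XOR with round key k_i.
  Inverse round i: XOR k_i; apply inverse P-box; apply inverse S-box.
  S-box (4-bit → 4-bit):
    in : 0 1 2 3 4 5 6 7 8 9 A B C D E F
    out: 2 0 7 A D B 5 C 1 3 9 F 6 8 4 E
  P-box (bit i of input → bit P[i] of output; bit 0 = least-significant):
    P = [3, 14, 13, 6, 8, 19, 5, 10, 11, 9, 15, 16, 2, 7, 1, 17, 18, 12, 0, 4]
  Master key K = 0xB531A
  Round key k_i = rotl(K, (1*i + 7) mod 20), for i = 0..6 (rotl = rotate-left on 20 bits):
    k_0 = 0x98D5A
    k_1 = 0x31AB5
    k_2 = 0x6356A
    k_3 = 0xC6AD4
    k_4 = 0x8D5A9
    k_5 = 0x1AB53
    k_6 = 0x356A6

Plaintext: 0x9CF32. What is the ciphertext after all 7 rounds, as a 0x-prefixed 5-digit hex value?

0xF0042

s_0 = plaintext = 0x9CF32
s_1 = Round(s_0, k_0) = 0x47BD0
s_2 = Round(s_1, k_1) = 0x4D4A6
s_3 = Round(s_2, k_2) = 0x19873
s_4 = Round(s_3, k_3) = 0xC2630
s_5 = Round(s_4, k_4) = 0x0092E
s_6 = Round(s_5, k_5) = 0x990F3
s_7 = Round(s_6, k_6) = 0xF0042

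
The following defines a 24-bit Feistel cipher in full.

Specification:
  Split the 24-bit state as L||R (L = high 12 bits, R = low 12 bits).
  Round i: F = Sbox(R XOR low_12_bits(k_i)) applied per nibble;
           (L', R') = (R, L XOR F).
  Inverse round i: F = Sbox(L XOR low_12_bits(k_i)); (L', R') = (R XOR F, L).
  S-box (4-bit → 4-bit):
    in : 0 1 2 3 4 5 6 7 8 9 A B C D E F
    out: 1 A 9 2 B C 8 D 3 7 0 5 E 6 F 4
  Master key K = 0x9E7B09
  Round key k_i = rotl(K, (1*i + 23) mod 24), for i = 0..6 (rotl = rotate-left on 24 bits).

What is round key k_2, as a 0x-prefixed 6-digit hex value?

0x3CF613

K = 0x9E7B09
k_0 = rotl(K, (1*0+23) mod 24) = rotl(K, 23) = 0xCF3D84
k_1 = rotl(K, (1*1+23) mod 24) = rotl(K, 0) = 0x9E7B09
k_2 = rotl(K, (1*2+23) mod 24) = rotl(K, 1) = 0x3CF613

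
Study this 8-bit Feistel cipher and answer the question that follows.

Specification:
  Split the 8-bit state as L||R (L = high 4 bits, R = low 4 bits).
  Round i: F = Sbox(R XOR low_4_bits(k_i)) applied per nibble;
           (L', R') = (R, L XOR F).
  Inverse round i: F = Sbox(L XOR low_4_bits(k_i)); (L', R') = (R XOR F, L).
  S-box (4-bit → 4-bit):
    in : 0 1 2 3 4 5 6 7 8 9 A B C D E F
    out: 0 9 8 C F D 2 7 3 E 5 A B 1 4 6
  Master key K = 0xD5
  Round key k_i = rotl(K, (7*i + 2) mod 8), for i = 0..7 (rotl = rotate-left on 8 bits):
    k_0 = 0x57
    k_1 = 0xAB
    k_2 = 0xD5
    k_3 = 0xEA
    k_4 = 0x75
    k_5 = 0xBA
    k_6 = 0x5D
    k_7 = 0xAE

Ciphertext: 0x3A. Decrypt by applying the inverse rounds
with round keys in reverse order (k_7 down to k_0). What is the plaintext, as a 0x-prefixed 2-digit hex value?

0x28

s_0 = ciphertext = 0x3A
s_1 = InvRound(s_0, k_7) = 0xB3
s_2 = InvRound(s_1, k_6) = 0x1B
s_3 = InvRound(s_2, k_5) = 0x11
s_4 = InvRound(s_3, k_4) = 0xE1
s_5 = InvRound(s_4, k_3) = 0xEE
s_6 = InvRound(s_5, k_2) = 0x4E
s_7 = InvRound(s_6, k_1) = 0x84
s_8 = InvRound(s_7, k_0) = 0x28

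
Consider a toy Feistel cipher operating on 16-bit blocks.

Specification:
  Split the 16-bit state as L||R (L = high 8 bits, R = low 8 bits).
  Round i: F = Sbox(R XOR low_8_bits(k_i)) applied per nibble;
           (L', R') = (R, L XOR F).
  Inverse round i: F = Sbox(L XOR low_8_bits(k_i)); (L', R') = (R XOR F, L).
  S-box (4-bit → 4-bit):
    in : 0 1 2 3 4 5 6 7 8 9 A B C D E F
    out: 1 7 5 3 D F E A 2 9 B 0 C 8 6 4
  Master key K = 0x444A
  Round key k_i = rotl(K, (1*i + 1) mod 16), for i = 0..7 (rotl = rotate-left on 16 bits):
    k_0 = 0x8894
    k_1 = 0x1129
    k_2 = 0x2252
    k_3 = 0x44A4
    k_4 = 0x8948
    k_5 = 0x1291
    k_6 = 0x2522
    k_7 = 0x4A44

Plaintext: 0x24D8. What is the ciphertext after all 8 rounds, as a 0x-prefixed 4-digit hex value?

0x9B0D

s_0 = plaintext = 0x24D8
s_1 = Round(s_0, k_0) = 0xD8F8
s_2 = Round(s_1, k_1) = 0xF85F
s_3 = Round(s_2, k_2) = 0x5FE0
s_4 = Round(s_3, k_3) = 0xE082
s_5 = Round(s_4, k_4) = 0x822B
s_6 = Round(s_5, k_5) = 0x2B89
s_7 = Round(s_6, k_6) = 0x899B
s_8 = Round(s_7, k_7) = 0x9B0D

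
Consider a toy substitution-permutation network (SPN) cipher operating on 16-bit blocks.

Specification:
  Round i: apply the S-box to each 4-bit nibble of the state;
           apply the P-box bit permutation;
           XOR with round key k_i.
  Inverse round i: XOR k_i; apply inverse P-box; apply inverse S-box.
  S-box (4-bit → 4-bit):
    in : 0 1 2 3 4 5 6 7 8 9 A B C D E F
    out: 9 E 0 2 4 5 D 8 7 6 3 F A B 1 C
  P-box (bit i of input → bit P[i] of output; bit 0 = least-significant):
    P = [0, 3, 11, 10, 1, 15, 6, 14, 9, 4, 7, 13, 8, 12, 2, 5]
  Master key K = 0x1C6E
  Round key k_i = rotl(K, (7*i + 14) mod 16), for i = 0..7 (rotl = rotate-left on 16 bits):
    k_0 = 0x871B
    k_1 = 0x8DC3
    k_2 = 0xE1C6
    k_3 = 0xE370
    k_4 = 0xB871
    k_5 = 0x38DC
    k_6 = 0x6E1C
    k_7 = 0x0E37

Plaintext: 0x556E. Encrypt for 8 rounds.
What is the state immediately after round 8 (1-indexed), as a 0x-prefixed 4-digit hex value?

0x9D42

s_0 = plaintext = 0x556E
s_1 = Round(s_0, k_0) = 0xC4DC
s_2 = Round(s_1, k_1) = 0x5969
s_3 = Round(s_2, k_2) = 0xA818
s_4 = Round(s_3, k_3) = 0x38A9
s_5 = Round(s_4, k_4) = 0x22EB
s_6 = Round(s_5, k_5) = 0x34D7
s_7 = Round(s_6, k_6) = 0xBA9E
s_8 = Round(s_7, k_7) = 0x9D42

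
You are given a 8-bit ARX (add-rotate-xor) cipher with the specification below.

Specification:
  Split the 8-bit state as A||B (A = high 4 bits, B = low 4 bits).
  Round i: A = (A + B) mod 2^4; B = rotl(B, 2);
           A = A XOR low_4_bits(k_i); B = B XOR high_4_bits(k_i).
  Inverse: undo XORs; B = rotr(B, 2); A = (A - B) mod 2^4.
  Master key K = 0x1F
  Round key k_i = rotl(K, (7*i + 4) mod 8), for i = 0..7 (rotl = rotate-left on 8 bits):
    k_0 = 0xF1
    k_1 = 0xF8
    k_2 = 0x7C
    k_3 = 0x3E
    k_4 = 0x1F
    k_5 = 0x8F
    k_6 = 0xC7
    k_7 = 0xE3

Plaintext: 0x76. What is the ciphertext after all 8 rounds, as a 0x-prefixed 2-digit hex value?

0x49

s_0 = plaintext = 0x76
s_1 = Round(s_0, k_0) = 0xC6
s_2 = Round(s_1, k_1) = 0xA6
s_3 = Round(s_2, k_2) = 0xCE
s_4 = Round(s_3, k_3) = 0x48
s_5 = Round(s_4, k_4) = 0x33
s_6 = Round(s_5, k_5) = 0x94
s_7 = Round(s_6, k_6) = 0xAD
s_8 = Round(s_7, k_7) = 0x49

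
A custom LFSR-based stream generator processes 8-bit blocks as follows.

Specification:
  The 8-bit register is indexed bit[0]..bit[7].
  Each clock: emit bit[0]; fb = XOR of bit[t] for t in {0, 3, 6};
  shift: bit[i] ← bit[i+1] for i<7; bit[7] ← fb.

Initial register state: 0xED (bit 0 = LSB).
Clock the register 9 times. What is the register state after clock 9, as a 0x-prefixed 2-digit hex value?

0x57

reg_0 = 0xED
clock 1: out=1, reg = 0xF6
clock 2: out=0, reg = 0xFB
clock 3: out=1, reg = 0xFD
clock 4: out=1, reg = 0xFE
clock 5: out=0, reg = 0x7F
clock 6: out=1, reg = 0xBF
clock 7: out=1, reg = 0x5F
clock 8: out=1, reg = 0xAF
clock 9: out=1, reg = 0x57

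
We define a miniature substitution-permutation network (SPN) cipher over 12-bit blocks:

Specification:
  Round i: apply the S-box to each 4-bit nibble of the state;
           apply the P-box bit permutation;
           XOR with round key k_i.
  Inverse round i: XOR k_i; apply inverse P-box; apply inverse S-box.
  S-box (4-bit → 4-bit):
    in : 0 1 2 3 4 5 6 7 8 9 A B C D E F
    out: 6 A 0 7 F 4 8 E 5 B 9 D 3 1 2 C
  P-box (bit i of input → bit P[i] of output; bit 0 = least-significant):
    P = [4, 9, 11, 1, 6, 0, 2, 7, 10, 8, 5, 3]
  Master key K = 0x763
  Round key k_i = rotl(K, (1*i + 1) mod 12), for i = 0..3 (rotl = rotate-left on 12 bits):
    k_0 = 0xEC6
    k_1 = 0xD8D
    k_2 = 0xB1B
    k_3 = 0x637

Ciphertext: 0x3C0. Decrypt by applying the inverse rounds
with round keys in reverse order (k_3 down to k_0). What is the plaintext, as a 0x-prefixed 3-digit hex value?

s_0 = ciphertext = 0x3C0
s_1 = InvRound(s_0, k_3) = 0x34A
s_2 = InvRound(s_1, k_2) = 0x2C8
s_3 = InvRound(s_2, k_1) = 0xC30
s_4 = InvRound(s_3, k_0) = 0x5B9

0x5B9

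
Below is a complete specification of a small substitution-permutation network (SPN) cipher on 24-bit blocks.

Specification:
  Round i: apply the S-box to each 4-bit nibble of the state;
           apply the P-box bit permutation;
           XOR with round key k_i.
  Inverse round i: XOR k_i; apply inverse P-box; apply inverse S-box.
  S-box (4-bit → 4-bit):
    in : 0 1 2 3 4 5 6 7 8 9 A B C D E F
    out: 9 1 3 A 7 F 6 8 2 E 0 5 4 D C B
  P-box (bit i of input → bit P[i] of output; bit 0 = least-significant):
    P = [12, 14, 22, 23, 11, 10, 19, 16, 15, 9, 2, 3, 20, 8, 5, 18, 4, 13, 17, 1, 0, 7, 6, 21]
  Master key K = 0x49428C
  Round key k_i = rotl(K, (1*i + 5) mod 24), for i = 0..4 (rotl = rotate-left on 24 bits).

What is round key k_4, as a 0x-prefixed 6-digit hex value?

0x851892

K = 0x49428C
k_0 = rotl(K, (1*0+5) mod 24) = rotl(K, 5) = 0x285189
k_1 = rotl(K, (1*1+5) mod 24) = rotl(K, 6) = 0x50A312
k_2 = rotl(K, (1*2+5) mod 24) = rotl(K, 7) = 0xA14624
k_3 = rotl(K, (1*3+5) mod 24) = rotl(K, 8) = 0x428C49
k_4 = rotl(K, (1*4+5) mod 24) = rotl(K, 9) = 0x851892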